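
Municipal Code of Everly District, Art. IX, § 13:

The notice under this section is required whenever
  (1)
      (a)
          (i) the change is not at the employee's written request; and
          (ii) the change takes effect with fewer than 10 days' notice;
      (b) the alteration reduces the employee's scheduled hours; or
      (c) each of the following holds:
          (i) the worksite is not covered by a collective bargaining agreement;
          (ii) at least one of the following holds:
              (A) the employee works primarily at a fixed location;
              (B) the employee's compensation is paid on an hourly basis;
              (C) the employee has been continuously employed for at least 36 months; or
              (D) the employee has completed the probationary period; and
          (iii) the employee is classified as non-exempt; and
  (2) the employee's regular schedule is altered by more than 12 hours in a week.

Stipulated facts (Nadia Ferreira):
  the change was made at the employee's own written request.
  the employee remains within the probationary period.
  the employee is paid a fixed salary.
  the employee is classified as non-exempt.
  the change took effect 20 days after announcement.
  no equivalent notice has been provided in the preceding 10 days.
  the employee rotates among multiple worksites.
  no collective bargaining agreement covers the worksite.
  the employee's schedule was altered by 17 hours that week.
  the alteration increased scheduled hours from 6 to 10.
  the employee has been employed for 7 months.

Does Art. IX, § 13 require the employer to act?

No — not required.

(i) not employee-requested — not satisfied.
(ii) < 10 days' notice — fails.
(a): F AND F → false.
(b) hours reduced — not satisfied.
(i) no CBA — met.
(A) fixed location — not satisfied.
(B) hourly-paid — not met.
(C) tenure ≥ 36 mo. — fails.
(D) past probation — not met.
(ii) = F OR F OR F OR F = false.
(iii) non-exempt — holds.
(c): T AND F AND T → false.
So (1) is not satisfied (F OR F OR F).
(2) schedule shift > 12h — holds.
So Overall is not satisfied (F AND T).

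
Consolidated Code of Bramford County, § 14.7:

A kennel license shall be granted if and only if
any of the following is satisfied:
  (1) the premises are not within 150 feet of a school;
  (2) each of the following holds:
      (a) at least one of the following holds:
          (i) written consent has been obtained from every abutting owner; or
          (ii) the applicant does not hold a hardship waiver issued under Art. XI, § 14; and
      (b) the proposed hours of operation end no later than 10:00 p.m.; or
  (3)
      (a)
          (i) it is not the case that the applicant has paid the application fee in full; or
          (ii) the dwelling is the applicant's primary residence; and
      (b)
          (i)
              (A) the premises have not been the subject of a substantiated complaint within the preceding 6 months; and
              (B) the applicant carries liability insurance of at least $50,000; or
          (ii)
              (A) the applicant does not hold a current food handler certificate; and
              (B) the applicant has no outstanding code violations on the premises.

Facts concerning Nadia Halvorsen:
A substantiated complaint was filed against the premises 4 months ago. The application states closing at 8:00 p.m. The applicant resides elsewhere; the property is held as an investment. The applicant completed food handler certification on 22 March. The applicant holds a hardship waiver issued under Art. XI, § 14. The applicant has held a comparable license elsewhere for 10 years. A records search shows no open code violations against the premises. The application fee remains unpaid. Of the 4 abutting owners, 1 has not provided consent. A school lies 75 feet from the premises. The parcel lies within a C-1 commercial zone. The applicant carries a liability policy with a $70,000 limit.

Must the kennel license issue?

No — denied.

(1) ≥150 ft from school — not met.
(i) all abutters consent — not satisfied.
(ii) not (hardship waiver) — not met.
(a): F OR F → false.
(b) closes by 10 p.m. — holds.
So (2) is not satisfied (F AND T).
(i) not (fee paid) — satisfied.
(ii) primary residence — not met.
(a) = T OR F = true.
(A) no complaint in 6 mo. — fails.
(B) insurance ≥ $50,000 — satisfied.
(i): F AND T → false.
(A) not (food handler cert.) — not met.
(B) no code violations — met.
So (ii) is not satisfied (F AND T).
So (b) is not satisfied (F OR F).
So (3) is not satisfied (T AND F).
Overall = F OR F OR F = false.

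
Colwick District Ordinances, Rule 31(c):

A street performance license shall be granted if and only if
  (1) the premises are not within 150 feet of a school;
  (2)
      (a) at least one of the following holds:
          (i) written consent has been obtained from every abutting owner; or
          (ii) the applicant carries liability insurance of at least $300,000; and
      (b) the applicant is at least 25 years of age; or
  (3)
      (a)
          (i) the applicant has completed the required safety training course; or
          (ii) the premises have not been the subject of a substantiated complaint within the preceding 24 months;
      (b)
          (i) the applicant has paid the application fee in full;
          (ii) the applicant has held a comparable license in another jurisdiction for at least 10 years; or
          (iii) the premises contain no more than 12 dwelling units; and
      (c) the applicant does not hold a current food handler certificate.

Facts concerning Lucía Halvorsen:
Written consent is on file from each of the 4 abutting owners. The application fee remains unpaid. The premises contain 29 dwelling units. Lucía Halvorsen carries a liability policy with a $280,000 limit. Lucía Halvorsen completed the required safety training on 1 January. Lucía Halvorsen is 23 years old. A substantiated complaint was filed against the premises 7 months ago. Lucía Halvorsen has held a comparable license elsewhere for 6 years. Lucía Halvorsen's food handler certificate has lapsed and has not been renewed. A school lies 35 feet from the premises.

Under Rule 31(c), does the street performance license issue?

(1) ≥150 ft from school — not satisfied.
(i) all abutters consent — satisfied.
(ii) insurance ≥ $300,000 — not satisfied.
(a): T OR F → true.
(b) age ≥ 25 — fails.
(2): T AND F → false.
(i) safety training — met.
(ii) no complaint in 24 mo. — fails.
(a): T OR F → true.
(i) fee paid — not satisfied.
(ii) prior license ≥ 10 yr — fails.
(iii) ≤ 12 units — not met.
(b) = F OR F OR F = false.
(c) not (food handler cert.) — satisfied.
So (3) is not satisfied (T AND F AND T).
Overall = F OR F OR F = false.

No — denied.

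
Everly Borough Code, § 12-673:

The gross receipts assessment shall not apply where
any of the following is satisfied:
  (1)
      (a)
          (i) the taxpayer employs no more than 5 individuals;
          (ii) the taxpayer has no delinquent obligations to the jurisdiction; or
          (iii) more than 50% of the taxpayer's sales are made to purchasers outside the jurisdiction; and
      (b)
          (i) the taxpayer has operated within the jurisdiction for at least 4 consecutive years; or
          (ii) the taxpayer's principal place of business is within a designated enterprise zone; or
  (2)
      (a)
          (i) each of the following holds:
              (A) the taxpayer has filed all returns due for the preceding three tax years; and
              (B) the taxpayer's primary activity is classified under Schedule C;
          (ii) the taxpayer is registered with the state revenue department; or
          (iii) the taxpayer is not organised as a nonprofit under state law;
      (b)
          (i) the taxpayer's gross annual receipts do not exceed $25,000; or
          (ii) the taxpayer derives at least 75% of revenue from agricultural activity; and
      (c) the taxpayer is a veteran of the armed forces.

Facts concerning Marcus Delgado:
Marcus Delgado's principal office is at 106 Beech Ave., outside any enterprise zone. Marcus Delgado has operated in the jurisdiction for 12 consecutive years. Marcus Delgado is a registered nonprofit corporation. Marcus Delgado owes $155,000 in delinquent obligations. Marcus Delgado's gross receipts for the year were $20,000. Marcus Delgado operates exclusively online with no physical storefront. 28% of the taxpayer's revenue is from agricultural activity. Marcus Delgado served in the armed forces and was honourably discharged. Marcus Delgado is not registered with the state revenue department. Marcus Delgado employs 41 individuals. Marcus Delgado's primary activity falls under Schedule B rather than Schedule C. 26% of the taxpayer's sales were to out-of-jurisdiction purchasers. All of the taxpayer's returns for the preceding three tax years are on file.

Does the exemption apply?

(i) ≤ 5 employees — not met.
(ii) no delinquency — not met.
(iii) >50% out-of-jur. sales — not met.
(a): F OR F OR F → false.
(i) ≥ 4 yrs in jurisdiction — holds.
(ii) in enterprise zone — not satisfied.
(b): T OR F → true.
(1) = F AND T = false.
(A) returns current — holds.
(B) Schedule C activity — not satisfied.
(i): T AND F → false.
(ii) state-registered — fails.
(iii) not (nonprofit) — fails.
(a) = F OR F OR F = false.
(i) receipts ≤ $25,000 — holds.
(ii) ≥75% agricultural — fails.
(b) = T OR F = true.
(c) veteran — holds.
(2) = F AND T AND T = false.
Overall: F OR F → false.

No — not exempt.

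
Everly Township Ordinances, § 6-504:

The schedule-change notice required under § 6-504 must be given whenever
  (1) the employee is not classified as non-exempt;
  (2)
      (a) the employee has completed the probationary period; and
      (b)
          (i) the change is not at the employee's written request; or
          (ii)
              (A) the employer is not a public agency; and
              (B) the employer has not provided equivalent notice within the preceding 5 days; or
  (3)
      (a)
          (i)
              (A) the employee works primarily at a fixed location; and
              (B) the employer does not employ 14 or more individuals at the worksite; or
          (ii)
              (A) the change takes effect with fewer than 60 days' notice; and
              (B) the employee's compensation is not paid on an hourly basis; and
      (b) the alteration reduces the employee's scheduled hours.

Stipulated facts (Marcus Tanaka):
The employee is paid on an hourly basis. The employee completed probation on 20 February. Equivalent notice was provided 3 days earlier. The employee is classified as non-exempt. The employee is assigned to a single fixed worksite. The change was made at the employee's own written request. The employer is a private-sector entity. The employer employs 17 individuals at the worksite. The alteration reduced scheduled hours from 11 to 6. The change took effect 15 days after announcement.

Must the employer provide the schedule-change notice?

No — not required.

(1) not (non-exempt) — fails.
(a) past probation — holds.
(i) not employee-requested — fails.
(A) not (public agency) — satisfied.
(B) no recent notice — not met.
(ii) = T AND F = false.
(b) = F OR F = false.
So (2) is not satisfied (T AND F).
(A) fixed location — met.
(B) not (≥ 14 at site) — fails.
(i) = T AND F = false.
(A) < 60 days' notice — satisfied.
(B) not (hourly-paid) — fails.
(ii) = T AND F = false.
So (a) is not satisfied (F OR F).
(b) hours reduced — holds.
(3) = F AND T = false.
So Overall is not satisfied (F OR F OR F).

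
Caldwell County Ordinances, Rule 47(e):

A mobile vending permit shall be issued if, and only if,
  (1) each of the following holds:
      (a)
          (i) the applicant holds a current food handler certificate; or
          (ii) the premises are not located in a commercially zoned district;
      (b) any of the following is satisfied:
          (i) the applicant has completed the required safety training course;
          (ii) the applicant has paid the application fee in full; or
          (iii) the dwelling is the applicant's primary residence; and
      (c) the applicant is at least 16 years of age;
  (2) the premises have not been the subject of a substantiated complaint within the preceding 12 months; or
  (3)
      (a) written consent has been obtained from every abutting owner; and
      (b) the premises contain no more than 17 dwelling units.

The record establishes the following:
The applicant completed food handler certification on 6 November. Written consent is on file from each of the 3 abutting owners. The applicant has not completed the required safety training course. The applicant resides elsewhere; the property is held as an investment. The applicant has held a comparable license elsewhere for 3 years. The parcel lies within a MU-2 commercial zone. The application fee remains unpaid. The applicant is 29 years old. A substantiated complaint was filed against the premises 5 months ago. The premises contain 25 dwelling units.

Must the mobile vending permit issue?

No — denied.

(i) food handler cert. — met.
(ii) not (commercially zoned) — not satisfied.
So (a) is satisfied (T OR F).
(i) safety training — not met.
(ii) fee paid — not met.
(iii) primary residence — not met.
(b) = F OR F OR F = false.
(c) age ≥ 16 — satisfied.
So (1) is not satisfied (T AND F AND T).
(2) no complaint in 12 mo. — not met.
(a) all abutters consent — satisfied.
(b) ≤ 17 units — not satisfied.
So (3) is not satisfied (T AND F).
So Overall is not satisfied (F OR F OR F).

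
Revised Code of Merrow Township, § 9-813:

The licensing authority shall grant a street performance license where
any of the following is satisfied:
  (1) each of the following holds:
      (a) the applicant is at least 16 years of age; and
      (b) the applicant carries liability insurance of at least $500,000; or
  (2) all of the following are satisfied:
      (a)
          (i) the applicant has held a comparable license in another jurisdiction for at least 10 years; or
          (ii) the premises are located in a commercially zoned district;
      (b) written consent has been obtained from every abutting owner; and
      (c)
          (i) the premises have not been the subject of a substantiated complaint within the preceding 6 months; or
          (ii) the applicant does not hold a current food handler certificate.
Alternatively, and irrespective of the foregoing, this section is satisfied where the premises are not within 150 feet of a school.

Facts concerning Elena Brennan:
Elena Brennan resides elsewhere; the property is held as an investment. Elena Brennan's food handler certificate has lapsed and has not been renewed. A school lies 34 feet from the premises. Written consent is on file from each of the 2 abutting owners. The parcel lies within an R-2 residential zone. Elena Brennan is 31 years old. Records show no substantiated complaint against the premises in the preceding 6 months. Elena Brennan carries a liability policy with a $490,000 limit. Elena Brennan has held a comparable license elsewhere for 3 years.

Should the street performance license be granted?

No — denied.

(a) age ≥ 16 — holds.
(b) insurance ≥ $500,000 — fails.
So (1) is not satisfied (T AND F).
(i) prior license ≥ 10 yr — not satisfied.
(ii) commercially zoned — fails.
(a): F OR F → false.
(b) all abutters consent — holds.
(i) no complaint in 6 mo. — satisfied.
(ii) not (food handler cert.) — met.
(c) = T OR T = true.
(2): F AND T AND T → false.
Overall = F OR F = false.
Exception (≥150 ft from school) — not satisfied.
Result: main false OR exception false → false.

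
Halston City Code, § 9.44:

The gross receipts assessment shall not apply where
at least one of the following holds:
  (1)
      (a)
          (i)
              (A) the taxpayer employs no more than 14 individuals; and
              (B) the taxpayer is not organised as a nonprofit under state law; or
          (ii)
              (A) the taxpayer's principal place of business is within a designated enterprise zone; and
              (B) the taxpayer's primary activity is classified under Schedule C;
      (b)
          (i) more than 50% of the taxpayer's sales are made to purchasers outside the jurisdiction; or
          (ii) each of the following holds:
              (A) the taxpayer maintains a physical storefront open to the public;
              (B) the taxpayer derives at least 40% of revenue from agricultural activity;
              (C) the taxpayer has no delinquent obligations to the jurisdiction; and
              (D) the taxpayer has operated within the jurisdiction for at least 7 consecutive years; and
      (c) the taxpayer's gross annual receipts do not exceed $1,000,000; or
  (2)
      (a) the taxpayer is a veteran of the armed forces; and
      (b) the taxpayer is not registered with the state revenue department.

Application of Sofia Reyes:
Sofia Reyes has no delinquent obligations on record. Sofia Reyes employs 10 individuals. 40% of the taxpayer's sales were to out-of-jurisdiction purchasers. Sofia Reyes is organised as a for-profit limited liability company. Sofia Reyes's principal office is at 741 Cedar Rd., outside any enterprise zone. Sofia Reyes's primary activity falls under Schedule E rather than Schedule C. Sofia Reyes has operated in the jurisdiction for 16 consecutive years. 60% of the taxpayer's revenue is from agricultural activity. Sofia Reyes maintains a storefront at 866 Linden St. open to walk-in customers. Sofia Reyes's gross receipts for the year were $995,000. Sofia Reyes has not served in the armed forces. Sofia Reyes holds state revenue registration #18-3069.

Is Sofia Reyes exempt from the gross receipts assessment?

(A) ≤ 14 employees — met.
(B) not (nonprofit) — satisfied.
So (i) is satisfied (T AND T).
(A) in enterprise zone — not satisfied.
(B) Schedule C activity — not met.
(ii): F AND F → false.
So (a) is satisfied (T OR F).
(i) >50% out-of-jur. sales — fails.
(A) has storefront — holds.
(B) ≥40% agricultural — holds.
(C) no delinquency — met.
(D) ≥ 7 yrs in jurisdiction — satisfied.
(ii) = T AND T AND T AND T = true.
(b) = F OR T = true.
(c) receipts ≤ $1,000,000 — met.
So (1) is satisfied (T AND T AND T).
(a) veteran — not satisfied.
(b) not (state-registered) — fails.
(2): F AND F → false.
Overall = T OR F = true.

Yes — exempt.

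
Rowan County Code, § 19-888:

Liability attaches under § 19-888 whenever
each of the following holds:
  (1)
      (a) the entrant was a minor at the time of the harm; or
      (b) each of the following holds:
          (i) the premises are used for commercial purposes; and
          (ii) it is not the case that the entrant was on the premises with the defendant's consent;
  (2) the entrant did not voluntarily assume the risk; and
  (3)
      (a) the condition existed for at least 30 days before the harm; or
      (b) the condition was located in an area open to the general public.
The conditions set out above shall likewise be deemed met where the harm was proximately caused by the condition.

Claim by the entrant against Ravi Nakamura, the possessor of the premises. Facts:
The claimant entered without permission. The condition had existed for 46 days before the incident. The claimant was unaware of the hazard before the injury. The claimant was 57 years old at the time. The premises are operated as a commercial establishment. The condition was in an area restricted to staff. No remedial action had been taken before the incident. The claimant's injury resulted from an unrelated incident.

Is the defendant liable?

(a) entrant a minor — not met.
(i) commercial use — met.
(ii) not (consent to enter) — holds.
So (b) is satisfied (T AND T).
(1) = F OR T = true.
(2) no assumed risk — satisfied.
(a) condition ≥30 days old — satisfied.
(b) public area — not met.
(3): T OR F → true.
Overall = T AND T AND T = true.
Exception (proximate cause) — not satisfied.
Result: main true OR exception false → true.

Yes — liable.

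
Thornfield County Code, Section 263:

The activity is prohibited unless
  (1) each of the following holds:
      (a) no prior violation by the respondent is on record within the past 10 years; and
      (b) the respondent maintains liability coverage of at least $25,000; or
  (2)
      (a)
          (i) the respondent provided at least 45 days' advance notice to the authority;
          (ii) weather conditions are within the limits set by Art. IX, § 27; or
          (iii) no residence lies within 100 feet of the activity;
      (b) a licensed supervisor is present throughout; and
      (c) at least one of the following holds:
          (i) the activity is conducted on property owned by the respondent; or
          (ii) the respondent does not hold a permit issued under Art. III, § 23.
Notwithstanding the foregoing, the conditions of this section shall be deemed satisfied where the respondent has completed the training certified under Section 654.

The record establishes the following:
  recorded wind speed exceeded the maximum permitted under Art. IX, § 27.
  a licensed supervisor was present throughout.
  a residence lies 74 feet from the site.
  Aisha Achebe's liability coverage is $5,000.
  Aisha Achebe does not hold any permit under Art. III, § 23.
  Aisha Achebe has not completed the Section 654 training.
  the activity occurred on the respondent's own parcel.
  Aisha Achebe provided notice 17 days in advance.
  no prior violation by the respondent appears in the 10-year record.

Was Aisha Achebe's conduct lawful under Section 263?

No — unlawful.

(a) no prior violation — met.
(b) coverage ≥ $25,000 — not satisfied.
(1) = T AND F = false.
(i) ≥45 days' notice — not met.
(ii) weather ok — not met.
(iii) no residence in 100 ft — not met.
So (a) is not satisfied (F OR F OR F).
(b) supervisor present — holds.
(i) own property — satisfied.
(ii) not (holds permit) — met.
(c): T OR T → true.
So (2) is not satisfied (F AND T AND T).
So Overall is not satisfied (F OR F).
Exception (training certified) — not satisfied.
Result: main false OR exception false → false.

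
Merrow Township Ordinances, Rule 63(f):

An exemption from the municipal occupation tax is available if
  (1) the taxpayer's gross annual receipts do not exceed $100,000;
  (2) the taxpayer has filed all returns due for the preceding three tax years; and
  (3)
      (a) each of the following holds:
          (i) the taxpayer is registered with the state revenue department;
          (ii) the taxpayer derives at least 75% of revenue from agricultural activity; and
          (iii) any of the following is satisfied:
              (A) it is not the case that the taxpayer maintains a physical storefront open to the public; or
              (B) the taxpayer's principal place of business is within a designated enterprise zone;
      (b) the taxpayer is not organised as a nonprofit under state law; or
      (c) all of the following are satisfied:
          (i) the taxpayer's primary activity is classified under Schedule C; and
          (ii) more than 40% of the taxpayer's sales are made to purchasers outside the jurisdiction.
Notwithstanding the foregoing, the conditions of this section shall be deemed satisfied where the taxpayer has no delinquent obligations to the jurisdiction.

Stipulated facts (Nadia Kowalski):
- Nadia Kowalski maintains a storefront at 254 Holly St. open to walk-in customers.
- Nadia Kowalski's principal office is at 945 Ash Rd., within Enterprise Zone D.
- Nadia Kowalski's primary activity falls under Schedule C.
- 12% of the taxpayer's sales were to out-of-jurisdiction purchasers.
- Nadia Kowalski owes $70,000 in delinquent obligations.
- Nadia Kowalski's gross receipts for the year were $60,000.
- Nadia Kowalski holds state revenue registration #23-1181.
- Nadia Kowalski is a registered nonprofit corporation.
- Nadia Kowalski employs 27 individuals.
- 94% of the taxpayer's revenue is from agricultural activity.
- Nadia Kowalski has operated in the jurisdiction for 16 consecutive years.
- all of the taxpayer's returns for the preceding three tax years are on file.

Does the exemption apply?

Yes — exempt.

(1) receipts ≤ $100,000 — holds.
(2) returns current — satisfied.
(i) state-registered — met.
(ii) ≥75% agricultural — met.
(A) not (has storefront) — not satisfied.
(B) in enterprise zone — met.
(iii) = F OR T = true.
So (a) is satisfied (T AND T AND T).
(b) not (nonprofit) — fails.
(i) Schedule C activity — met.
(ii) >40% out-of-jur. sales — not met.
(c): T AND F → false.
(3) = T OR F OR F = true.
So Overall is satisfied (T AND T AND T).
Exception (no delinquency) — not satisfied.
Result: main true OR exception false → true.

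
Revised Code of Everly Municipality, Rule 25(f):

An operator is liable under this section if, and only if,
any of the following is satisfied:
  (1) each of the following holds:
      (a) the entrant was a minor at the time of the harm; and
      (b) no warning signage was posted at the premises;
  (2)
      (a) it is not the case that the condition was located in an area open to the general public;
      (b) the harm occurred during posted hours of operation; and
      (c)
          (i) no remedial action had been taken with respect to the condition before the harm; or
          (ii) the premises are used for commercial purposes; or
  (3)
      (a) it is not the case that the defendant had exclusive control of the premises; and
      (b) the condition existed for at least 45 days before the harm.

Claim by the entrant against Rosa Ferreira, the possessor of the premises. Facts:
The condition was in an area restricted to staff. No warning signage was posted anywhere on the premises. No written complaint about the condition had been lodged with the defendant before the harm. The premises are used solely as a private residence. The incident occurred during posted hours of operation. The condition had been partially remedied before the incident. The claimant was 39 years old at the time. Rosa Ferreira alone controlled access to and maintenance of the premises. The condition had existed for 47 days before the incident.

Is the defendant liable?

No — not liable.

(a) entrant a minor — not satisfied.
(b) no signage posted — satisfied.
So (1) is not satisfied (F AND T).
(a) not (public area) — met.
(b) during posted hours — met.
(i) no remedial action — not met.
(ii) commercial use — not satisfied.
(c) = F OR F = false.
So (2) is not satisfied (T AND T AND F).
(a) not (exclusive control) — not met.
(b) condition ≥45 days old — satisfied.
(3): F AND T → false.
So Overall is not satisfied (F OR F OR F).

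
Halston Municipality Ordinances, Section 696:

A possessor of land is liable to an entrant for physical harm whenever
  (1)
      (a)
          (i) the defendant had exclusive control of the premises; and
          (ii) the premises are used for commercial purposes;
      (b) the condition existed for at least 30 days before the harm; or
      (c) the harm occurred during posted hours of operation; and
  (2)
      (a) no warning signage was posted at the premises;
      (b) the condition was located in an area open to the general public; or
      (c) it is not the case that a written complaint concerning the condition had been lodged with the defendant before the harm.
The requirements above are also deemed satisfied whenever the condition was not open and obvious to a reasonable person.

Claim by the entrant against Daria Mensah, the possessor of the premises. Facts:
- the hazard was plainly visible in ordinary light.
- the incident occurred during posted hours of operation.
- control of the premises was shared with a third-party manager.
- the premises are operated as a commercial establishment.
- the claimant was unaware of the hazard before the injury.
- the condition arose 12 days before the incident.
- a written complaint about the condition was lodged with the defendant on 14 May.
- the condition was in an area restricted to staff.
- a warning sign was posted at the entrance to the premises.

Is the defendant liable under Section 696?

(i) exclusive control — not met.
(ii) commercial use — met.
(a): F AND T → false.
(b) condition ≥30 days old — fails.
(c) during posted hours — holds.
(1): F OR F OR T → true.
(a) no signage posted — not satisfied.
(b) public area — fails.
(c) not (complaint lodged) — not met.
So (2) is not satisfied (F OR F OR F).
So Overall is not satisfied (T AND F).
Exception (not open/obvious) — not satisfied.
Result: main false OR exception false → false.

No — not liable.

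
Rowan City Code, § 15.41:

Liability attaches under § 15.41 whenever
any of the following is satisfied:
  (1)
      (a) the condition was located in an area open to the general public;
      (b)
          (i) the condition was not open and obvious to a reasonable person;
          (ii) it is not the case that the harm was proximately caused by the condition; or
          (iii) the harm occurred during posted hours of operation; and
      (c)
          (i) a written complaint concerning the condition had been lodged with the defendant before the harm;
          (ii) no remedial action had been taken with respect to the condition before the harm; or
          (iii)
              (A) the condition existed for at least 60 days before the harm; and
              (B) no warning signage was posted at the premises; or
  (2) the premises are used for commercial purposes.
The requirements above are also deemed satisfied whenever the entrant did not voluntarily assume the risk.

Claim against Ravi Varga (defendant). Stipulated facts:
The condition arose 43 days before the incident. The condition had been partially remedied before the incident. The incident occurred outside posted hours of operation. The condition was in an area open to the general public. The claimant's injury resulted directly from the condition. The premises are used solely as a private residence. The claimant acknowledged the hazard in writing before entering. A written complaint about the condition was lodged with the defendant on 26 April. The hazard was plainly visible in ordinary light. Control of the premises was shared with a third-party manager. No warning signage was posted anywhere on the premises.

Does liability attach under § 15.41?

No — not liable.

(a) public area — met.
(i) not open/obvious — not satisfied.
(ii) not (proximate cause) — not met.
(iii) during posted hours — not met.
(b): F OR F OR F → false.
(i) complaint lodged — holds.
(ii) no remedial action — not met.
(A) condition ≥60 days old — not satisfied.
(B) no signage posted — satisfied.
So (iii) is not satisfied (F AND T).
(c): T OR F OR F → true.
(1) = T AND F AND T = false.
(2) commercial use — not satisfied.
Overall: F OR F → false.
Exception (no assumed risk) — not satisfied.
Result: main false OR exception false → false.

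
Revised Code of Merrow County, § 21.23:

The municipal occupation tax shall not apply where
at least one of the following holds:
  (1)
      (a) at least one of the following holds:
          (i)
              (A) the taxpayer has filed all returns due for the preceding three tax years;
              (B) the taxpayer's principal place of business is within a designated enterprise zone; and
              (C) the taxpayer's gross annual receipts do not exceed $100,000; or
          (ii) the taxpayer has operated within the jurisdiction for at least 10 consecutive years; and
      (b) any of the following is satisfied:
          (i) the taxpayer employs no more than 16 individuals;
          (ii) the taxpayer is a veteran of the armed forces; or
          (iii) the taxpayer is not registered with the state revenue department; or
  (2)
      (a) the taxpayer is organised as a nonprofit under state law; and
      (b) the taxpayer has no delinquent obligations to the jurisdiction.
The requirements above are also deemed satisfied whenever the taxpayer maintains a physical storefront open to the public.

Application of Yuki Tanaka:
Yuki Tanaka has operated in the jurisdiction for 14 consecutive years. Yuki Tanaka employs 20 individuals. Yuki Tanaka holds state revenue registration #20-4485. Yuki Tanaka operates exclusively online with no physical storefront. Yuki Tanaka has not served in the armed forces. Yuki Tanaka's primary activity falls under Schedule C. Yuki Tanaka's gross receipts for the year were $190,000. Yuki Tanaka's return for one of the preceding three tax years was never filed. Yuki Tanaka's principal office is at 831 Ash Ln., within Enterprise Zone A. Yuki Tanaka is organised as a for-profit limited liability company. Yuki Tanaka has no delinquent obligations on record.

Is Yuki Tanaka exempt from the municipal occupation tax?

(A) returns current — fails.
(B) in enterprise zone — met.
(C) receipts ≤ $100,000 — not met.
So (i) is not satisfied (F AND T AND F).
(ii) ≥ 10 yrs in jurisdiction — satisfied.
(a) = F OR T = true.
(i) ≤ 16 employees — not met.
(ii) veteran — not met.
(iii) not (state-registered) — not met.
(b) = F OR F OR F = false.
(1) = T AND F = false.
(a) nonprofit — not satisfied.
(b) no delinquency — met.
(2): F AND T → false.
Overall = F OR F = false.
Exception (has storefront) — not satisfied.
Result: main false OR exception false → false.

No — not exempt.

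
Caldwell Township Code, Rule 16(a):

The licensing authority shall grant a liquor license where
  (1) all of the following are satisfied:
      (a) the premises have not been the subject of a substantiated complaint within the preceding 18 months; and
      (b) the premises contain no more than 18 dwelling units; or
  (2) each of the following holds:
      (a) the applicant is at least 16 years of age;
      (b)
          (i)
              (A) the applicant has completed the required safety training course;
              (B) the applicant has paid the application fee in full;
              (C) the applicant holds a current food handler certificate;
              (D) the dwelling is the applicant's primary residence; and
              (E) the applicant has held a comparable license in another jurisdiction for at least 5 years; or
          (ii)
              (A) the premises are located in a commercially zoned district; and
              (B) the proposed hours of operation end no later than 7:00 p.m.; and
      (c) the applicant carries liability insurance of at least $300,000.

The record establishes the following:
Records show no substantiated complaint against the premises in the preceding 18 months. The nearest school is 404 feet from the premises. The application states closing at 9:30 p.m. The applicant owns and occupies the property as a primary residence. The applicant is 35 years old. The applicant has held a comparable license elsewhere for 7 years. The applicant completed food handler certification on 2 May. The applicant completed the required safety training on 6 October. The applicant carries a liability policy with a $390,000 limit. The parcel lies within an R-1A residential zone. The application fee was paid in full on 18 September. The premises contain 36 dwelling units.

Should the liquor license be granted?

Yes — granted.

(a) no complaint in 18 mo. — holds.
(b) ≤ 18 units — not met.
(1): T AND F → false.
(a) age ≥ 16 — holds.
(A) safety training — holds.
(B) fee paid — satisfied.
(C) food handler cert. — satisfied.
(D) primary residence — satisfied.
(E) prior license ≥ 5 yr — met.
(i): T AND T AND T AND T AND T → true.
(A) commercially zoned — not satisfied.
(B) closes by 7 p.m. — not met.
(ii) = F AND F = false.
(b): T OR F → true.
(c) insurance ≥ $300,000 — met.
(2) = T AND T AND T = true.
Overall = F OR T = true.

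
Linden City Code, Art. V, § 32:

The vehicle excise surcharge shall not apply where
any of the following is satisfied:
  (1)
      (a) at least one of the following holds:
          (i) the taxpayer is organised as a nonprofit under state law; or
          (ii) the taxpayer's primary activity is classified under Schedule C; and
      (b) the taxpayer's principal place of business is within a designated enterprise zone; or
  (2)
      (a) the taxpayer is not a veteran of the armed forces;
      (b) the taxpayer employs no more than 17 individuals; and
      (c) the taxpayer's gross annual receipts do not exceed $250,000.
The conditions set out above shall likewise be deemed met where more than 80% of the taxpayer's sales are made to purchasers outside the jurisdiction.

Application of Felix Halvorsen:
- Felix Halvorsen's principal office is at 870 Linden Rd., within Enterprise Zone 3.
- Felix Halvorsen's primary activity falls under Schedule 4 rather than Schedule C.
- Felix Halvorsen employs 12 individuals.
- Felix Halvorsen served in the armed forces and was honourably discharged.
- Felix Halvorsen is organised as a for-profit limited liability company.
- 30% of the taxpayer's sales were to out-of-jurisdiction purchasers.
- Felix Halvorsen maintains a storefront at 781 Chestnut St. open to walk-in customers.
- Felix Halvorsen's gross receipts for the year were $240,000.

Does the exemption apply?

(i) nonprofit — not satisfied.
(ii) Schedule C activity — not satisfied.
So (a) is not satisfied (F OR F).
(b) in enterprise zone — satisfied.
(1) = F AND T = false.
(a) not (veteran) — fails.
(b) ≤ 17 employees — holds.
(c) receipts ≤ $250,000 — met.
So (2) is not satisfied (F AND T AND T).
Overall: F OR F → false.
Exception (>80% out-of-jur. sales) — not satisfied.
Result: main false OR exception false → false.

No — not exempt.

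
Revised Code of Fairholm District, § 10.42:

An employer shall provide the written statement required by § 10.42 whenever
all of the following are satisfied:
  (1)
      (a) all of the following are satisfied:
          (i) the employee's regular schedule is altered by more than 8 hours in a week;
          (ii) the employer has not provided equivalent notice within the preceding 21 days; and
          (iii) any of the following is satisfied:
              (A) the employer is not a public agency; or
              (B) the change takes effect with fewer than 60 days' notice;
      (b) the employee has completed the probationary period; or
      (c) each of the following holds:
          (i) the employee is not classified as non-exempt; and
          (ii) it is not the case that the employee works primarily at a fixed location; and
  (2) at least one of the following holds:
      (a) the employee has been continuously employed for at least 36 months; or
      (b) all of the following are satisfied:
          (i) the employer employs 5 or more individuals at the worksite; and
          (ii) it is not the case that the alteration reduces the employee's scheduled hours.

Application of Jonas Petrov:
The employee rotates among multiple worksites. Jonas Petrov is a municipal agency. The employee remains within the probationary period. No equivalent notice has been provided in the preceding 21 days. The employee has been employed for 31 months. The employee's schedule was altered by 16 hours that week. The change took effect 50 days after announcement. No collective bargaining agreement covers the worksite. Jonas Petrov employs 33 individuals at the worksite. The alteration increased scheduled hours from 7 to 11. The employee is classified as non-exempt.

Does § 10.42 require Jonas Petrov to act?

(i) schedule shift > 8h — satisfied.
(ii) no recent notice — satisfied.
(A) not (public agency) — fails.
(B) < 60 days' notice — satisfied.
So (iii) is satisfied (F OR T).
(a): T AND T AND T → true.
(b) past probation — not satisfied.
(i) not (non-exempt) — not met.
(ii) not (fixed location) — met.
(c): F AND T → false.
(1): T OR F OR F → true.
(a) tenure ≥ 36 mo. — fails.
(i) ≥ 5 at site — satisfied.
(ii) not (hours reduced) — met.
So (b) is satisfied (T AND T).
(2): F OR T → true.
So Overall is satisfied (T AND T).

Yes — required.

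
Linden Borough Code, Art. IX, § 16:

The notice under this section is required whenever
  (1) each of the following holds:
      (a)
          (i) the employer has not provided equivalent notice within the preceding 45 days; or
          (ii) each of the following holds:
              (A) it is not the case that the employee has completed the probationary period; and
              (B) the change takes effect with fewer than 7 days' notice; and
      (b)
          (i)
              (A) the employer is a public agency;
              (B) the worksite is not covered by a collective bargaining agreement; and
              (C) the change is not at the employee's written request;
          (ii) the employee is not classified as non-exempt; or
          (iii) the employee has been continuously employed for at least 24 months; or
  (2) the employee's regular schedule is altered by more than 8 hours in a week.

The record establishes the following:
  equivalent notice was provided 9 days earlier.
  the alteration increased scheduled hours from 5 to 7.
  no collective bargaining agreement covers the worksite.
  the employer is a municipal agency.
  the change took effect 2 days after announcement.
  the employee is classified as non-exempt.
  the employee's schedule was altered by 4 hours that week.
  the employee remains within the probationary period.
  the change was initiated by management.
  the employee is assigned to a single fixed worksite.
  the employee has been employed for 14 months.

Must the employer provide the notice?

Yes — required.

(i) no recent notice — not satisfied.
(A) not (past probation) — met.
(B) < 7 days' notice — met.
(ii) = T AND T = true.
So (a) is satisfied (F OR T).
(A) public agency — holds.
(B) no CBA — holds.
(C) not employee-requested — satisfied.
(i): T AND T AND T → true.
(ii) not (non-exempt) — not satisfied.
(iii) tenure ≥ 24 mo. — not satisfied.
(b): T OR F OR F → true.
(1): T AND T → true.
(2) schedule shift > 8h — not met.
Overall: T OR F → true.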